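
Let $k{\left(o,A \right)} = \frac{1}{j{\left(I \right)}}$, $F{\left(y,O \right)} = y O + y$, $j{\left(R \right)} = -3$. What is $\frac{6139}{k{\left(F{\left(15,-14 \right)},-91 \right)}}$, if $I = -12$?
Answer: $-18417$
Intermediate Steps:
$F{\left(y,O \right)} = y + O y$ ($F{\left(y,O \right)} = O y + y = y + O y$)
$k{\left(o,A \right)} = - \frac{1}{3}$ ($k{\left(o,A \right)} = \frac{1}{-3} = - \frac{1}{3}$)
$\frac{6139}{k{\left(F{\left(15,-14 \right)},-91 \right)}} = \frac{6139}{- \frac{1}{3}} = 6139 \left(-3\right) = -18417$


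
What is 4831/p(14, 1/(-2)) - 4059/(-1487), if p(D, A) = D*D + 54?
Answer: 8198447/371750 ≈ 22.054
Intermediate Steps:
p(D, A) = 54 + D**2 (p(D, A) = D**2 + 54 = 54 + D**2)
4831/p(14, 1/(-2)) - 4059/(-1487) = 4831/(54 + 14**2) - 4059/(-1487) = 4831/(54 + 196) - 4059*(-1/1487) = 4831/250 + 4059/1487 = 8198447/371750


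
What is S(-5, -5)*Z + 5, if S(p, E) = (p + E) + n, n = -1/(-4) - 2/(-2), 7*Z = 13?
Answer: -45/4 ≈ -11.250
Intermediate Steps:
Z = 13/7 (Z = (⅐)*13 = 13/7 ≈ 1.8571)
n = 5/4 (n = -1*(-¼) - 2*(-½) = ¼ + 1 = 5/4 ≈ 1.2500)
S(p, E) = 5/4 + E + p (S(p, E) = (p + E) + 5/4 = (E + p) + 5/4 = 5/4 + E + p)
S(-5, -5)*Z + 5 = (5/4 - 5 - 5)*(13/7) + 5 = -35/4*13/7 + 5 = -65/4 + 5 = -45/4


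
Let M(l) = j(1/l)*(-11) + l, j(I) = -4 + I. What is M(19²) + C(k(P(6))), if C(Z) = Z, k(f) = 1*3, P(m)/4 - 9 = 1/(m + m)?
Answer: 147277/361 ≈ 407.97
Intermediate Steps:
P(m) = 36 + 2/m (P(m) = 36 + 4/(m + m) = 36 + 4/((2*m)) = 36 + 4*(1/(2*m)) = 36 + 2/m)
k(f) = 3
M(l) = 44 + l - 11/l (M(l) = (-4 + 1/l)*(-11) + l = (44 - 11/l) + l = 44 + l - 11/l)
M(19²) + C(k(P(6))) = (44 + 19² - 11/(19²)) + 3 = (44 + 361 - 11/361) + 3 = 146194/361 + 3 = 147277/361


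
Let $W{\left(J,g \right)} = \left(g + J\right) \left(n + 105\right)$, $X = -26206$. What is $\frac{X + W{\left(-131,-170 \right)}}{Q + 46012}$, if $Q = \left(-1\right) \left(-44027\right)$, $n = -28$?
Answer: $- \frac{16461}{30013} \approx -0.54846$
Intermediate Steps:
$W{\left(J,g \right)} = 77 J + 77 g$ ($W{\left(J,g \right)} = \left(g + J\right) \left(-28 + 105\right) = \left(J + g\right) 77 = 77 J + 77 g$)
$Q = 44027$
$\frac{X + W{\left(-131,-170 \right)}}{Q + 46012} = \frac{-26206 + \left(77 \left(-131\right) + 77 \left(-170\right)\right)}{44027 + 46012} = \frac{-26206 - 23177}{90039} = \left(-26206 - 23177\right) \frac{1}{90039} = \left(-49383\right) \frac{1}{90039} = - \frac{16461}{30013}$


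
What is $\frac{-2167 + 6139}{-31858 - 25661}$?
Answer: $- \frac{1324}{19173} \approx -0.069055$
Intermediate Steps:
$\frac{-2167 + 6139}{-31858 - 25661} = \frac{3972}{-57519} = 3972 \left(- \frac{1}{57519}\right) = - \frac{1324}{19173}$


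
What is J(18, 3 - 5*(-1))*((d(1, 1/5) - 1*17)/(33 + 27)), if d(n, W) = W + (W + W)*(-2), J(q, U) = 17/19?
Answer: -374/1425 ≈ -0.26246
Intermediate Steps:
J(q, U) = 17/19 (J(q, U) = 17*(1/19) = 17/19)
d(n, W) = -3*W (d(n, W) = W + (2*W)*(-2) = W - 4*W = -3*W)
J(18, 3 - 5*(-1))*((d(1, 1/5) - 1*17)/(33 + 27)) = 17*((-3/5 - 1*17)/(33 + 27))/19 = 17*((-3*1/5 - 17)/60)/19 = 17*((-3/5 - 17)*(1/60))/19 = 17*(-88/5*1/60)/19 = (17/19)*(-22/75) = -374/1425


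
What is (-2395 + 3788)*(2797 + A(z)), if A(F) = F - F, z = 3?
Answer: 3896221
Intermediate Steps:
A(F) = 0
(-2395 + 3788)*(2797 + A(z)) = (-2395 + 3788)*(2797 + 0) = 1393*2797 = 3896221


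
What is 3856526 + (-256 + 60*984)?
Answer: 3915310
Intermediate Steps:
3856526 + (-256 + 60*984) = 3856526 + (-256 + 59040) = 3856526 + 58784 = 3915310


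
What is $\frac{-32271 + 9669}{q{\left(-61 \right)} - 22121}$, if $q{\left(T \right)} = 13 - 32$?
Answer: $\frac{3767}{3690} \approx 1.0209$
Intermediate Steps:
$q{\left(T \right)} = -19$
$\frac{-32271 + 9669}{q{\left(-61 \right)} - 22121} = \frac{-32271 + 9669}{-19 - 22121} = - \frac{22602}{-22140} = \left(-22602\right) \left(- \frac{1}{22140}\right) = \frac{3767}{3690}$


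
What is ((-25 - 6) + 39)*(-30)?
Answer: -240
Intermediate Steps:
((-25 - 6) + 39)*(-30) = (-31 + 39)*(-30) = 8*(-30) = -240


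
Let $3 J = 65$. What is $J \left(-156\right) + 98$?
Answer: $-3282$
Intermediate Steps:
$J = \frac{65}{3}$ ($J = \frac{1}{3} \cdot 65 = \frac{65}{3} \approx 21.667$)
$J \left(-156\right) + 98 = \frac{65}{3} \left(-156\right) + 98 = -3380 + 98 = -3282$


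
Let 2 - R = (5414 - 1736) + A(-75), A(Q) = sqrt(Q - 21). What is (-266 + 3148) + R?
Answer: -794 - 4*I*sqrt(6) ≈ -794.0 - 9.798*I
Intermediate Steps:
A(Q) = sqrt(-21 + Q)
R = -3676 - 4*I*sqrt(6) (R = 2 - ((5414 - 1736) + sqrt(-21 - 75)) = 2 - (3678 + sqrt(-96)) = 2 - (3678 + 4*I*sqrt(6)) = 2 + (-3678 - 4*I*sqrt(6)) = -3676 - 4*I*sqrt(6) ≈ -3676.0 - 9.798*I)
(-266 + 3148) + R = (-266 + 3148) + (-3676 - 4*I*sqrt(6)) = 2882 + (-3676 - 4*I*sqrt(6)) = -794 - 4*I*sqrt(6)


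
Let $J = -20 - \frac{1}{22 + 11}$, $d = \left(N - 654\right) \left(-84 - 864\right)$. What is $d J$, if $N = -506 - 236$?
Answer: $- \frac{291590896}{11} \approx -2.6508 \cdot 10^{7}$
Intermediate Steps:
$N = -742$
$d = 1323408$ ($d = \left(-742 - 654\right) \left(-84 - 864\right) = \left(-1396\right) \left(-948\right) = 1323408$)
$J = - \frac{661}{33}$ ($J = -20 - \frac{1}{33} = - \frac{661}{33} \approx -20.03$)
$d J = 1323408 \left(- \frac{661}{33}\right) = - \frac{291590896}{11}$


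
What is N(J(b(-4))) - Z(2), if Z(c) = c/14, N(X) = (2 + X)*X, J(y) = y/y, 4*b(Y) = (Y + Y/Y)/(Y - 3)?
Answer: 20/7 ≈ 2.8571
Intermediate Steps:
b(Y) = (1 + Y)/(4*(-3 + Y)) (b(Y) = ((Y + Y/Y)/(Y - 3))/4 = ((Y + 1)/(-3 + Y))/4 = ((1 + Y)/(-3 + Y))/4 = (1 + Y)/(4*(-3 + Y)))
J(y) = 1
N(X) = X*(2 + X)
Z(c) = c/14 (Z(c) = c*(1/14) = c/14)
N(J(b(-4))) - Z(2) = 1*(2 + 1) - 2/14 = 1*3 - 1*⅐ = 3 - ⅐ = 20/7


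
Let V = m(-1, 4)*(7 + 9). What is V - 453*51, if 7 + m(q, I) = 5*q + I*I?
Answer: -23039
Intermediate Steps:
m(q, I) = -7 + I**2 + 5*q (m(q, I) = -7 + (5*q + I*I) = -7 + (5*q + I**2) = -7 + (I**2 + 5*q) = -7 + I**2 + 5*q)
V = 64 (V = (-7 + 4**2 + 5*(-1))*(7 + 9) = (-7 + 16 - 5)*16 = 4*16 = 64)
V - 453*51 = 64 - 453*51 = 64 - 23103 = -23039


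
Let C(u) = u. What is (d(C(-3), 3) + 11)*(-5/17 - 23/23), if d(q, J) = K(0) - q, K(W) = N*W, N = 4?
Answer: -308/17 ≈ -18.118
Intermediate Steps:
K(W) = 4*W
d(q, J) = -q (d(q, J) = 4*0 - q = 0 - q = -q)
(d(C(-3), 3) + 11)*(-5/17 - 23/23) = (-1*(-3) + 11)*(-5/17 - 23/23) = (3 + 11)*(-5*1/17 - 23*1/23) = 14*(-5/17 - 1) = 14*(-22/17) = -308/17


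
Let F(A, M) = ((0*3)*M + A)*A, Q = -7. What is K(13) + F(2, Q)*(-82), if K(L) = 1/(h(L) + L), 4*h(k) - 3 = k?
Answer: -5575/17 ≈ -327.94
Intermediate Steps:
h(k) = 3/4 + k/4
K(L) = 1/(3/4 + 5*L/4) (K(L) = 1/((3/4 + L/4) + L) = 1/(3/4 + 5*L/4))
F(A, M) = A**2 (F(A, M) = (0*M + A)*A = (0 + A)*A = A*A = A**2)
K(13) + F(2, Q)*(-82) = 4/(3 + 5*13) + 2**2*(-82) = 4/(3 + 65) + 4*(-82) = 4/68 - 328 = 4*(1/68) - 328 = 1/17 - 328 = -5575/17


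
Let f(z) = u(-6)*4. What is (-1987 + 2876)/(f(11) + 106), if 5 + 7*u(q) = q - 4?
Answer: 6223/682 ≈ 9.1246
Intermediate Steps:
u(q) = -9/7 + q/7 (u(q) = -5/7 + (q - 4)/7 = -5/7 + (-4 + q)/7 = -5/7 + (-4/7 + q/7) = -9/7 + q/7)
f(z) = -60/7 (f(z) = (-9/7 + (⅐)*(-6))*4 = (-9/7 - 6/7)*4 = -15/7*4 = -60/7)
(-1987 + 2876)/(f(11) + 106) = (-1987 + 2876)/(-60/7 + 106) = 889/(682/7) = 889*(7/682) = 6223/682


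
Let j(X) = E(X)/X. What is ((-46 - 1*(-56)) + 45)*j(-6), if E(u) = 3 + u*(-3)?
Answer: -385/2 ≈ -192.50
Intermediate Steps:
E(u) = 3 - 3*u
j(X) = (3 - 3*X)/X
((-46 - 1*(-56)) + 45)*j(-6) = ((-46 - 1*(-56)) + 45)*(-3 + 3/(-6)) = ((-46 + 56) + 45)*(-3 + 3*(-⅙)) = (10 + 45)*(-3 - ½) = 55*(-7/2) = -385/2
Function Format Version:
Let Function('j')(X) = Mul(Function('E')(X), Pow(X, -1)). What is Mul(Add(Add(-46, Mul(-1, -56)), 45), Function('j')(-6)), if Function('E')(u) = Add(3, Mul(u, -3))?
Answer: Rational(-385, 2) ≈ -192.50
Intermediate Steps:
Function('E')(u) = Add(3, Mul(-3, u))
Function('j')(X) = Mul(Pow(X, -1), Add(3, Mul(-3, X))) (Function('j')(X) = Mul(Add(3, Mul(-3, X)), Pow(X, -1)) = Mul(Pow(X, -1), Add(3, Mul(-3, X))))
Mul(Add(Add(-46, Mul(-1, -56)), 45), Function('j')(-6)) = Mul(Add(Add(-46, Mul(-1, -56)), 45), Add(-3, Mul(3, Pow(-6, -1)))) = Mul(Add(Add(-46, 56), 45), Add(-3, Mul(3, Rational(-1, 6)))) = Mul(Add(10, 45), Add(-3, Rational(-1, 2))) = Mul(55, Rational(-7, 2)) = Rational(-385, 2)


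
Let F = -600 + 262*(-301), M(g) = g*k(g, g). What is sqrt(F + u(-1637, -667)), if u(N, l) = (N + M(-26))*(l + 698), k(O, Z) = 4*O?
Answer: I*sqrt(46385) ≈ 215.37*I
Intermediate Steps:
M(g) = 4*g**2 (M(g) = g*(4*g) = 4*g**2)
u(N, l) = (698 + l)*(2704 + N) (u(N, l) = (N + 4*(-26)**2)*(l + 698) = (N + 4*676)*(698 + l) = (N + 2704)*(698 + l) = (2704 + N)*(698 + l) = (698 + l)*(2704 + N))
F = -79462 (F = -600 - 78862 = -79462)
sqrt(F + u(-1637, -667)) = sqrt(-79462 + (1887392 + 698*(-1637) + 2704*(-667) - 1637*(-667))) = sqrt(-79462 + (1887392 - 1142626 - 1803568 + 1091879)) = sqrt(-79462 + 33077) = sqrt(-46385) = I*sqrt(46385)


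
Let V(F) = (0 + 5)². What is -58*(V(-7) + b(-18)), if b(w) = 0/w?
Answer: -1450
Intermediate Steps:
b(w) = 0
V(F) = 25 (V(F) = 5² = 25)
-58*(V(-7) + b(-18)) = -58*(25 + 0) = -58*25 = -1450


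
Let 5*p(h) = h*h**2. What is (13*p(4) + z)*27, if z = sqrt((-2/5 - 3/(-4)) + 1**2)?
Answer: 22464/5 + 81*sqrt(15)/10 ≈ 4524.2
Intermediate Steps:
p(h) = h**3/5 (p(h) = (h*h**2)/5 = h**3/5)
z = 3*sqrt(15)/10 (z = sqrt((-2*1/5 - 3*(-1/4)) + 1) = sqrt((-2/5 + 3/4) + 1) = sqrt(7/20 + 1) = sqrt(27/20) = 3*sqrt(15)/10 ≈ 1.1619)
(13*p(4) + z)*27 = (13*((1/5)*4**3) + 3*sqrt(15)/10)*27 = (13*((1/5)*64) + 3*sqrt(15)/10)*27 = (13*(64/5) + 3*sqrt(15)/10)*27 = (832/5 + 3*sqrt(15)/10)*27 = 22464/5 + 81*sqrt(15)/10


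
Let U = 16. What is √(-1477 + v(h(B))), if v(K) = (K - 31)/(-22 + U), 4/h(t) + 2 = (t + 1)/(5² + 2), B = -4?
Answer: I*√19123842/114 ≈ 38.36*I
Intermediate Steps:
h(t) = 4/(-53/27 + t/27) (h(t) = 4/(-2 + (t + 1)/(5² + 2)) = 4/(-2 + (1 + t)/(25 + 2)) = 4/(-2 + (1 + t)/27) = 4/(-2 + (1 + t)*(1/27)) = 4/(-2 + (1/27 + t/27)) = 4/(-53/27 + t/27))
v(K) = 31/6 - K/6 (v(K) = (K - 31)/(-22 + 16) = (-31 + K)/(-6) = (-31 + K)*(-⅙) = 31/6 - K/6)
√(-1477 + v(h(B))) = √(-1477 + (31/6 - 18/(-53 - 4))) = √(-1477 + (31/6 - 18/(-57))) = √(-1477 + (31/6 - 18*(-1)/57)) = √(-1477 + (31/6 - ⅙*(-36/19))) = √(-1477 + (31/6 + 6/19)) = √(-1477 + 625/114) = √(-167753/114) = I*√19123842/114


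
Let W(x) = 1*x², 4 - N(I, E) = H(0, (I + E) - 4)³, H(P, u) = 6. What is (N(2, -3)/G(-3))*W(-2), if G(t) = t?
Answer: 848/3 ≈ 282.67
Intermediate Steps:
N(I, E) = -212 (N(I, E) = 4 - 1*6³ = 4 - 1*216 = 4 - 216 = -212)
W(x) = x²
(N(2, -3)/G(-3))*W(-2) = (-212/(-3))*(-2)² = -⅓*(-212)*4 = (212/3)*4 = 848/3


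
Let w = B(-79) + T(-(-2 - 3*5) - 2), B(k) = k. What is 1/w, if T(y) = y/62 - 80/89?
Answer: -5518/439547 ≈ -0.012554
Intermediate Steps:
T(y) = -80/89 + y/62 (T(y) = y*(1/62) - 80*1/89 = y/62 - 80/89 = -80/89 + y/62)
w = -439547/5518 (w = -79 + (-80/89 + (-(-2 - 3*5) - 2)/62) = -79 + (-80/89 + (-(-2 - 15) - 2)/62) = -79 + (-80/89 + (-1*(-17) - 2)/62) = -79 + (-80/89 + (17 - 2)/62) = -79 + (-80/89 + (1/62)*15) = -79 + (-80/89 + 15/62) = -79 - 3625/5518 = -439547/5518 ≈ -79.657)
1/w = 1/(-439547/5518) = -5518/439547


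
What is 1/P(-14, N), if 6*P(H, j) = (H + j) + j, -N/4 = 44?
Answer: -1/61 ≈ -0.016393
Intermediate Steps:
N = -176 (N = -4*44 = -176)
P(H, j) = j/3 + H/6 (P(H, j) = ((H + j) + j)/6 = (H + 2*j)/6 = j/3 + H/6)
1/P(-14, N) = 1/((⅓)*(-176) + (⅙)*(-14)) = 1/(-176/3 - 7/3) = 1/(-61) = -1/61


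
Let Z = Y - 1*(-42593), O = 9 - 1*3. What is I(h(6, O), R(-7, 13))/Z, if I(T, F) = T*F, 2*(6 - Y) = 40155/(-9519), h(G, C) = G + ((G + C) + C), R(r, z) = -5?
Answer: -761520/270346639 ≈ -0.0028168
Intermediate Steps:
O = 6 (O = 9 - 3 = 6)
h(G, C) = 2*C + 2*G (h(G, C) = G + ((C + G) + C) = G + (G + 2*C) = 2*C + 2*G)
Y = 51461/6346 (Y = 6 - 40155/(2*(-9519)) = 6 - 40155*(-1)/(2*9519) = 6 - ½*(-13385/3173) = 6 + 13385/6346 = 51461/6346 ≈ 8.1092)
Z = 270346639/6346 (Z = 51461/6346 - 1*(-42593) = 51461/6346 + 42593 = 270346639/6346 ≈ 42601.)
I(T, F) = F*T
I(h(6, O), R(-7, 13))/Z = (-5*(2*6 + 2*6))/(270346639/6346) = -5*(12 + 12)*(6346/270346639) = -5*24*(6346/270346639) = -120*6346/270346639 = -761520/270346639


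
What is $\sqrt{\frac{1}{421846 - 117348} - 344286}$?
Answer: $\frac{11 i \sqrt{263817063241526}}{304498} \approx 586.76 i$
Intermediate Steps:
$\sqrt{\frac{1}{421846 - 117348} - 344286} = \sqrt{\frac{1}{304498} - 344286} = \sqrt{- \frac{104834398427}{304498}} = \frac{11 i \sqrt{263817063241526}}{304498}$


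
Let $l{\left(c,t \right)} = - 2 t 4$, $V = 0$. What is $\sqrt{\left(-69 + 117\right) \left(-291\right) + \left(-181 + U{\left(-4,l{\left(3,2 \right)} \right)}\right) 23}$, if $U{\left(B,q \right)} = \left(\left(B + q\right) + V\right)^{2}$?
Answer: $i \sqrt{8931} \approx 94.504 i$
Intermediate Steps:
$l{\left(c,t \right)} = - 8 t$ ($l{\left(c,t \right)} = - 2 \cdot 4 t = - 8 t$)
$U{\left(B,q \right)} = \left(B + q\right)^{2}$ ($U{\left(B,q \right)} = \left(\left(B + q\right) + 0\right)^{2} = \left(B + q\right)^{2}$)
$\sqrt{\left(-69 + 117\right) \left(-291\right) + \left(-181 + U{\left(-4,l{\left(3,2 \right)} \right)}\right) 23} = \sqrt{\left(-69 + 117\right) \left(-291\right) + \left(-181 + \left(-4 - 16\right)^{2}\right) 23} = \sqrt{48 \left(-291\right) + \left(-181 + \left(-4 - 16\right)^{2}\right) 23} = \sqrt{-13968 + \left(-181 + \left(-20\right)^{2}\right) 23} = \sqrt{-13968 + \left(-181 + 400\right) 23} = \sqrt{-13968 + 219 \cdot 23} = \sqrt{-13968 + 5037} = \sqrt{-8931} = i \sqrt{8931}$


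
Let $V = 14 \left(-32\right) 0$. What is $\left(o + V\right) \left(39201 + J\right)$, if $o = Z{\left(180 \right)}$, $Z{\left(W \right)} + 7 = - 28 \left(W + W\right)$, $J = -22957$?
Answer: $-163853228$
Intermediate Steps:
$Z{\left(W \right)} = -7 - 56 W$ ($Z{\left(W \right)} = -7 - 28 \left(W + W\right) = -7 - 28 \cdot 2 W = -7 - 56 W$)
$o = -10087$ ($o = -7 - 10080 = -10087$)
$V = 0$ ($V = \left(-448\right) 0 = 0$)
$\left(o + V\right) \left(39201 + J\right) = \left(-10087 + 0\right) \left(39201 - 22957\right) = \left(-10087\right) 16244 = -163853228$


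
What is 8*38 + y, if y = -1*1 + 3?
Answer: 306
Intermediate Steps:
y = 2 (y = -1 + 3 = 2)
8*38 + y = 8*38 + 2 = 304 + 2 = 306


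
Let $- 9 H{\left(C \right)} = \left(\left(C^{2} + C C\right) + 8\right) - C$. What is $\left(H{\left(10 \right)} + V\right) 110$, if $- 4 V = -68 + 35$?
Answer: $- \frac{3025}{2} \approx -1512.5$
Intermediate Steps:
$V = \frac{33}{4}$ ($V = - \frac{-68 + 35}{4} = \left(- \frac{1}{4}\right) \left(-33\right) = \frac{33}{4} \approx 8.25$)
$H{\left(C \right)} = - \frac{8}{9} - \frac{2 C^{2}}{9} + \frac{C}{9}$ ($H{\left(C \right)} = - \frac{\left(\left(C^{2} + C C\right) + 8\right) - C}{9} = - \frac{\left(\left(C^{2} + C^{2}\right) + 8\right) - C}{9} = - \frac{\left(2 C^{2} + 8\right) - C}{9} = - \frac{\left(8 + 2 C^{2}\right) - C}{9} = - \frac{8 - C + 2 C^{2}}{9} = - \frac{8}{9} - \frac{2 C^{2}}{9} + \frac{C}{9}$)
$\left(H{\left(10 \right)} + V\right) 110 = \left(\left(- \frac{8}{9} - \frac{2 \cdot 10^{2}}{9} + \frac{1}{9} \cdot 10\right) + \frac{33}{4}\right) 110 = \left(\left(- \frac{8}{9} - \frac{200}{9} + \frac{10}{9}\right) + \frac{33}{4}\right) 110 = \left(-22 + \frac{33}{4}\right) 110 = \left(- \frac{55}{4}\right) 110 = - \frac{3025}{2}$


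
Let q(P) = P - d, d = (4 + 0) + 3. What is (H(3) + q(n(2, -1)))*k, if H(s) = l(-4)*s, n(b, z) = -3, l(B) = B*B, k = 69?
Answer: 2622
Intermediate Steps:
l(B) = B**2
d = 7 (d = 4 + 3 = 7)
q(P) = -7 + P (q(P) = P - 1*7 = P - 7 = -7 + P)
H(s) = 16*s (H(s) = (-4)**2*s = 16*s)
(H(3) + q(n(2, -1)))*k = (16*3 + (-7 - 3))*69 = (48 - 10)*69 = 38*69 = 2622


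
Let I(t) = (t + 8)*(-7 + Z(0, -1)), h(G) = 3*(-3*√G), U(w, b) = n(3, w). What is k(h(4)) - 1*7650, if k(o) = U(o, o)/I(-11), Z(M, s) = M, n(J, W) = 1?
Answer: -160649/21 ≈ -7650.0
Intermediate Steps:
U(w, b) = 1
h(G) = -9*√G
I(t) = -56 - 7*t (I(t) = (t + 8)*(-7 + 0) = (8 + t)*(-7) = -56 - 7*t)
k(o) = 1/21 (k(o) = 1/(-56 - 7*(-11)) = 1/(-56 + 77) = 1/21)
k(h(4)) - 1*7650 = 1/21 - 1*7650 = 1/21 - 7650 = -160649/21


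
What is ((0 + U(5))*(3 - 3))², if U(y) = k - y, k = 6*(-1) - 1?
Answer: 0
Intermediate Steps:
k = -7 (k = -6 - 1 = -7)
U(y) = -7 - y
((0 + U(5))*(3 - 3))² = ((0 + (-7 - 1*5))*(3 - 3))² = ((0 + (-7 - 5))*0)² = ((0 - 12)*0)² = (-12*0)² = 0² = 0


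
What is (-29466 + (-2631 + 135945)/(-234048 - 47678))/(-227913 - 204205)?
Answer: 4150735815/60869437834 ≈ 0.068191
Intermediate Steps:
(-29466 + (-2631 + 135945)/(-234048 - 47678))/(-227913 - 204205) = (-29466 + 133314/(-281726))/(-432118) = (-29466 + 133314*(-1/281726))*(-1/432118) = (-29466 - 66657/140863)*(-1/432118) = -4150735815/140863*(-1/432118) = 4150735815/60869437834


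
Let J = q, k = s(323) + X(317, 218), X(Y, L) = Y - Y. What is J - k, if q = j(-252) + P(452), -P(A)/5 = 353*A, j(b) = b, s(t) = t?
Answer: -798355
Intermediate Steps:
X(Y, L) = 0
P(A) = -1765*A
k = 323 (k = 323 + 0 = 323)
q = -798032 (q = -252 - 1765*452 = -252 - 797780 = -798032)
J = -798032
J - k = -798032 - 1*323 = -798032 - 323 = -798355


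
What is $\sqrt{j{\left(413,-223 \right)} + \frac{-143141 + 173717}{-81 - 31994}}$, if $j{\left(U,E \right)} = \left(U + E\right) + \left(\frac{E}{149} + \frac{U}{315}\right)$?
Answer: $\frac{\sqrt{1552927264531858}}{2867505} \approx 13.743$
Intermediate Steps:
$j{\left(U,E \right)} = \frac{150 E}{149} + \frac{316 U}{315}$ ($j{\left(U,E \right)} = \left(E + U\right) + \left(E \frac{1}{149} + U \frac{1}{315}\right) = \left(E + U\right) + \left(\frac{E}{149} + \frac{U}{315}\right) = \frac{150 E}{149} + \frac{316 U}{315}$)
$\sqrt{j{\left(413,-223 \right)} + \frac{-143141 + 173717}{-81 - 31994}} = \sqrt{\left(\frac{150}{149} \left(-223\right) + \frac{316}{315} \cdot 413\right) + \frac{-143141 + 173717}{-81 - 31994}} = \sqrt{\left(- \frac{33450}{149} + \frac{18644}{45}\right) + \frac{30576}{-32075}} = \sqrt{\frac{1272706}{6705} + 30576 \left(- \frac{1}{32075}\right)} = \sqrt{\frac{1272706}{6705} - \frac{30576}{32075}} = \sqrt{\frac{8123406574}{43012575}} = \frac{\sqrt{1552927264531858}}{2867505}$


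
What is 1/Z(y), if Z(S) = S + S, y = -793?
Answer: -1/1586 ≈ -0.00063052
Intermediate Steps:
Z(S) = 2*S
1/Z(y) = 1/(2*(-793)) = 1/(-1586) = -1/1586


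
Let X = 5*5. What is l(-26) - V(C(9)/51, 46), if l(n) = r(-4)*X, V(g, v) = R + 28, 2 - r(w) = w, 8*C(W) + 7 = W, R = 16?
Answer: 106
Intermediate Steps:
C(W) = -7/8 + W/8
r(w) = 2 - w
V(g, v) = 44 (V(g, v) = 16 + 28 = 44)
X = 25
l(n) = 150 (l(n) = (2 - 1*(-4))*25 = (2 + 4)*25 = 6*25 = 150)
l(-26) - V(C(9)/51, 46) = 150 - 1*44 = 150 - 44 = 106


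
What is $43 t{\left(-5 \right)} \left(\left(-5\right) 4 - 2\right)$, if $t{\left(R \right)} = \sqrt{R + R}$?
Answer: $- 946 i \sqrt{10} \approx - 2991.5 i$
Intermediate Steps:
$t{\left(R \right)} = \sqrt{2} \sqrt{R}$ ($t{\left(R \right)} = \sqrt{2 R} = \sqrt{2} \sqrt{R}$)
$43 t{\left(-5 \right)} \left(\left(-5\right) 4 - 2\right) = 43 \sqrt{2} \sqrt{-5} \left(\left(-5\right) 4 - 2\right) = 43 \sqrt{2} i \sqrt{5} \left(-20 - 2\right) = 43 i \sqrt{10} \left(-22\right) = - 946 i \sqrt{10}$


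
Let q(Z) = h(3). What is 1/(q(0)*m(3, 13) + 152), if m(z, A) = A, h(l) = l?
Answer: 1/191 ≈ 0.0052356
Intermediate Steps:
q(Z) = 3
1/(q(0)*m(3, 13) + 152) = 1/(3*13 + 152) = 1/(39 + 152) = 1/191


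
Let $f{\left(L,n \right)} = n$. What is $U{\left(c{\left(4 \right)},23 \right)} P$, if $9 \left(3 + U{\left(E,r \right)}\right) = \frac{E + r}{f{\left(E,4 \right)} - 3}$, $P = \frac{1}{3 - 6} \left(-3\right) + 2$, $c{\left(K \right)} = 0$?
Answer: $- \frac{4}{3} \approx -1.3333$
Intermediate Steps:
$P = 3$ ($P = \frac{1}{3 - 6} \left(-3\right) + 2 = \frac{1}{-3} \left(-3\right) + 2 = \left(- \frac{1}{3}\right) \left(-3\right) + 2 = 1 + 2 = 3$)
$U{\left(E,r \right)} = -3 + \frac{E}{9} + \frac{r}{9}$ ($U{\left(E,r \right)} = -3 + \frac{\left(E + r\right) \frac{1}{4 - 3}}{9} = -3 + \frac{\left(E + r\right) 1^{-1}}{9} = -3 + \frac{\left(E + r\right) 1}{9} = -3 + \frac{E + r}{9} = -3 + \left(\frac{E}{9} + \frac{r}{9}\right) = -3 + \frac{E}{9} + \frac{r}{9}$)
$U{\left(c{\left(4 \right)},23 \right)} P = \left(-3 + \frac{1}{9} \cdot 0 + \frac{1}{9} \cdot 23\right) 3 = \left(-3 + 0 + \frac{23}{9}\right) 3 = \left(- \frac{4}{9}\right) 3 = - \frac{4}{3}$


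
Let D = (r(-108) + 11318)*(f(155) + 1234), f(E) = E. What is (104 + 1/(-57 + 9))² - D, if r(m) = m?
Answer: -35849959679/2304 ≈ -1.5560e+7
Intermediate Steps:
D = 15570690 (D = (-108 + 11318)*(155 + 1234) = 11210*1389 = 15570690)
(104 + 1/(-57 + 9))² - D = (104 + 1/(-57 + 9))² - 1*15570690 = (104 + 1/(-48))² - 15570690 = (104 - 1/48)² - 15570690 = (4991/48)² - 15570690 = 24910081/2304 - 15570690 = -35849959679/2304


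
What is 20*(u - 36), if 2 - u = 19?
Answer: -1060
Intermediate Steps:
u = -17 (u = 2 - 1*19 = 2 - 19 = -17)
20*(u - 36) = 20*(-17 - 36) = 20*(-53) = -1060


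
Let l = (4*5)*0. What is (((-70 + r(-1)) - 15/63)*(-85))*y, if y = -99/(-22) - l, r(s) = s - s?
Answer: 376125/14 ≈ 26866.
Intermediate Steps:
r(s) = 0
l = 0 (l = 20*0 = 0)
y = 9/2 (y = -99/(-22) - 1*0 = -99*(-1/22) + 0 = 9/2 + 0 = 9/2 ≈ 4.5000)
(((-70 + r(-1)) - 15/63)*(-85))*y = (((-70 + 0) - 15/63)*(-85))*(9/2) = ((-70 - 15*1/63)*(-85))*(9/2) = ((-70 - 5/21)*(-85))*(9/2) = -1475/21*(-85)*(9/2) = (125375/21)*(9/2) = 376125/14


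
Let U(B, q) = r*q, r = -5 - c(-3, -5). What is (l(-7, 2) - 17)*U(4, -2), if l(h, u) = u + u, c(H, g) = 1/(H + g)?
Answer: -507/4 ≈ -126.75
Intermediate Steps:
r = -39/8 (r = -5 - 1/(-3 - 5) = -5 - 1/(-8) = -5 - 1*(-⅛) = -5 + ⅛ = -39/8 ≈ -4.8750)
l(h, u) = 2*u
U(B, q) = -39*q/8
(l(-7, 2) - 17)*U(4, -2) = (2*2 - 17)*(-39/8*(-2)) = (4 - 17)*(39/4) = -13*39/4 = -507/4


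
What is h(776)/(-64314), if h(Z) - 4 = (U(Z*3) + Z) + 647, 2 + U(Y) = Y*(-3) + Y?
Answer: 359/7146 ≈ 0.050238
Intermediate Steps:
U(Y) = -2 - 2*Y (U(Y) = -2 + (Y*(-3) + Y) = -2 + (-3*Y + Y) = -2 - 2*Y)
h(Z) = 649 - 5*Z (h(Z) = 4 + (((-2 - 2*Z*3) + Z) + 647) = 4 + (((-2 - 6*Z) + Z) + 647) = 4 + ((-2 - 5*Z) + 647) = 4 + (645 - 5*Z) = 649 - 5*Z)
h(776)/(-64314) = (649 - 5*776)/(-64314) = (649 - 3880)*(-1/64314) = -3231*(-1/64314) = 359/7146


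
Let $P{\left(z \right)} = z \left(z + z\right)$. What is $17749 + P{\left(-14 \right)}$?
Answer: $18141$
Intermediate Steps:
$P{\left(z \right)} = 2 z^{2}$ ($P{\left(z \right)} = z 2 z = 2 z^{2}$)
$17749 + P{\left(-14 \right)} = 17749 + 2 \left(-14\right)^{2} = 17749 + 2 \cdot 196 = 17749 + 392 = 18141$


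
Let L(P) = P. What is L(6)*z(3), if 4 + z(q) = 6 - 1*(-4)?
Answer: 36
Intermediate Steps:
z(q) = 6 (z(q) = -4 + (6 - 1*(-4)) = -4 + (6 + 4) = -4 + 10 = 6)
L(6)*z(3) = 6*6 = 36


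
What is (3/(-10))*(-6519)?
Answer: 19557/10 ≈ 1955.7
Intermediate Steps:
(3/(-10))*(-6519) = (3*(-1/10))*(-6519) = -3/10*(-6519) = 19557/10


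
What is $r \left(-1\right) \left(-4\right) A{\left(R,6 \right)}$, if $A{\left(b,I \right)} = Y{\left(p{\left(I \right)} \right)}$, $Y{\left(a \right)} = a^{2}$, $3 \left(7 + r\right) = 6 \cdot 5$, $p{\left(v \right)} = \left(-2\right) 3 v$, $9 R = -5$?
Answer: $15552$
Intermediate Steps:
$R = - \frac{5}{9}$ ($R = \frac{1}{9} \left(-5\right) = - \frac{5}{9} \approx -0.55556$)
$p{\left(v \right)} = - 6 v$
$r = 3$ ($r = -7 + \frac{6 \cdot 5}{3} = -7 + \frac{1}{3} \cdot 30 = -7 + 10 = 3$)
$A{\left(b,I \right)} = 36 I^{2}$ ($A{\left(b,I \right)} = \left(- 6 I\right)^{2} = 36 I^{2}$)
$r \left(-1\right) \left(-4\right) A{\left(R,6 \right)} = 3 \left(-1\right) \left(-4\right) 36 \cdot 6^{2} = \left(-3\right) \left(-4\right) 36 \cdot 36 = 12 \cdot 1296 = 15552$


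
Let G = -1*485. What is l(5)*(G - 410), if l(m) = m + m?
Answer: -8950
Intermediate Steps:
G = -485
l(m) = 2*m
l(5)*(G - 410) = (2*5)*(-485 - 410) = 10*(-895) = -8950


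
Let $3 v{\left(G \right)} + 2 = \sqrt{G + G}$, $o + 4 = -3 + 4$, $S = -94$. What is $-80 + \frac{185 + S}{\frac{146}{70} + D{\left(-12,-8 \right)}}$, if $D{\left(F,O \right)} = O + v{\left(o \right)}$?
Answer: $- \frac{45388985}{484831} - \frac{334425 i \sqrt{6}}{484831} \approx -93.618 - 1.6896 i$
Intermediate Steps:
$o = -3$ ($o = -4 + \left(-3 + 4\right) = -4 + 1 = -3$)
$v{\left(G \right)} = - \frac{2}{3} + \frac{\sqrt{2} \sqrt{G}}{3}$ ($v{\left(G \right)} = - \frac{2}{3} + \frac{\sqrt{G + G}}{3} = - \frac{2}{3} + \frac{\sqrt{2 G}}{3} = - \frac{2}{3} + \frac{\sqrt{2} \sqrt{G}}{3}$)
$D{\left(F,O \right)} = - \frac{2}{3} + O + \frac{i \sqrt{6}}{3}$ ($D{\left(F,O \right)} = O - \left(\frac{2}{3} - \frac{\sqrt{2} \sqrt{-3}}{3}\right) = O - \left(\frac{2}{3} - \frac{\sqrt{2} i \sqrt{3}}{3}\right) = O - \left(\frac{2}{3} - \frac{i \sqrt{6}}{3}\right) = - \frac{2}{3} + O + \frac{i \sqrt{6}}{3}$)
$-80 + \frac{185 + S}{\frac{146}{70} + D{\left(-12,-8 \right)}} = -80 + \frac{185 - 94}{\frac{146}{70} - \left(\frac{26}{3} - \frac{i \sqrt{6}}{3}\right)} = -80 + \frac{91}{146 \cdot \frac{1}{70} - \left(\frac{26}{3} - \frac{i \sqrt{6}}{3}\right)} = -80 + \frac{91}{\frac{73}{35} - \left(\frac{26}{3} - \frac{i \sqrt{6}}{3}\right)} = -80 + \frac{91}{- \frac{691}{105} + \frac{i \sqrt{6}}{3}}$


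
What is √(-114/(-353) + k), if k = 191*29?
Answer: √690249493/353 ≈ 74.427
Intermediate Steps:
k = 5539
√(-114/(-353) + k) = √(-114/(-353) + 5539) = √(-1/353*(-114) + 5539) = √(114/353 + 5539) = √(1955381/353) = √690249493/353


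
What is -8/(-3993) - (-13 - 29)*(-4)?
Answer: -670816/3993 ≈ -168.00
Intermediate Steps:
-8/(-3993) - (-13 - 29)*(-4) = -8*(-1/3993) - (-42)*(-4) = 8/3993 - 1*168 = 8/3993 - 168 = -670816/3993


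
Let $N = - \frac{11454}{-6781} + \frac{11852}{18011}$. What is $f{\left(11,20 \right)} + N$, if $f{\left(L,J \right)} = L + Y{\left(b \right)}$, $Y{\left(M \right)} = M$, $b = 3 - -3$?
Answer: $\frac{2362920453}{122132591} \approx 19.347$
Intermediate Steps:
$b = 6$ ($b = 3 + 3 = 6$)
$N = \frac{286666406}{122132591}$ ($N = \left(-11454\right) \left(- \frac{1}{6781}\right) + 11852 \cdot \frac{1}{18011} = \frac{11454}{6781} + \frac{11852}{18011} = \frac{286666406}{122132591} \approx 2.3472$)
$f{\left(L,J \right)} = 6 + L$ ($f{\left(L,J \right)} = L + 6 = 6 + L$)
$f{\left(11,20 \right)} + N = \left(6 + 11\right) + \frac{286666406}{122132591} = 17 + \frac{286666406}{122132591} = \frac{2362920453}{122132591}$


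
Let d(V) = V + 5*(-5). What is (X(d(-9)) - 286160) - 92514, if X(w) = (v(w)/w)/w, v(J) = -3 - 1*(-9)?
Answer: -218873569/578 ≈ -3.7867e+5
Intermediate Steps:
d(V) = -25 + V (d(V) = V - 25 = -25 + V)
v(J) = 6 (v(J) = -3 + 9 = 6)
X(w) = 6/w² (X(w) = (6/w)/w = 6/w²)
(X(d(-9)) - 286160) - 92514 = (6/(-25 - 9)² - 286160) - 92514 = (6/(-34)² - 286160) - 92514 = (6*(1/1156) - 286160) - 92514 = (3/578 - 286160) - 92514 = -165400477/578 - 92514 = -218873569/578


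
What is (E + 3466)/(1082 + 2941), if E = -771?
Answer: 2695/4023 ≈ 0.66990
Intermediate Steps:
(E + 3466)/(1082 + 2941) = (-771 + 3466)/(1082 + 2941) = 2695/4023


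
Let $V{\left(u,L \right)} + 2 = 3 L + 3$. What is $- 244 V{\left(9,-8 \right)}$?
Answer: $5612$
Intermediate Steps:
$V{\left(u,L \right)} = 1 + 3 L$ ($V{\left(u,L \right)} = -2 + \left(3 L + 3\right) = -2 + \left(3 + 3 L\right) = 1 + 3 L$)
$- 244 V{\left(9,-8 \right)} = - 244 \left(1 + 3 \left(-8\right)\right) = - 244 \left(1 - 24\right) = \left(-244\right) \left(-23\right) = 5612$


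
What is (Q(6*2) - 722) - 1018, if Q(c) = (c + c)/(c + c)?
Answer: -1739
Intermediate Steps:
Q(c) = 1 (Q(c) = (2*c)/((2*c)) = (2*c)*(1/(2*c)) = 1)
(Q(6*2) - 722) - 1018 = (1 - 722) - 1018 = -721 - 1018 = -1739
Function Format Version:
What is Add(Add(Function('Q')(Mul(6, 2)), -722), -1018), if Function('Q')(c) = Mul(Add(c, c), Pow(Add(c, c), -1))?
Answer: -1739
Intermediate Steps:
Function('Q')(c) = 1 (Function('Q')(c) = Mul(Mul(2, c), Pow(Mul(2, c), -1)) = Mul(Mul(2, c), Mul(Rational(1, 2), Pow(c, -1))) = 1)
Add(Add(Function('Q')(Mul(6, 2)), -722), -1018) = Add(Add(1, -722), -1018) = Add(-721, -1018) = -1739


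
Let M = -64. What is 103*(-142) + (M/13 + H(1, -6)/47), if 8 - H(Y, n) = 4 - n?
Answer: -8939520/611 ≈ -14631.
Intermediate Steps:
H(Y, n) = 4 + n (H(Y, n) = 8 - (4 - n) = 8 + (-4 + n) = 4 + n)
103*(-142) + (M/13 + H(1, -6)/47) = 103*(-142) + (-64/13 + (4 - 6)/47) = -14626 + (-64*1/13 - 2*1/47) = -14626 + (-64/13 - 2/47) = -14626 - 3034/611 = -8939520/611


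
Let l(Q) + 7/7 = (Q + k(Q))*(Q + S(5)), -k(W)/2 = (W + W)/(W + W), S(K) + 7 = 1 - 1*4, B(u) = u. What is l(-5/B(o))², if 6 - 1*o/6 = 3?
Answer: 52722121/104976 ≈ 502.23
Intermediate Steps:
o = 18 (o = 36 - 6*3 = 36 - 18 = 18)
S(K) = -10 (S(K) = -7 + (1 - 1*4) = -7 + (1 - 4) = -7 - 3 = -10)
k(W) = -2 (k(W) = -2*(W + W)/(W + W) = -2*2*W/(2*W) = -2*2*W*1/(2*W) = -2*1 = -2)
l(Q) = -1 + (-10 + Q)*(-2 + Q) (l(Q) = -1 + (Q - 2)*(Q - 10) = -1 + (-2 + Q)*(-10 + Q) = -1 + (-10 + Q)*(-2 + Q))
l(-5/B(o))² = (19 + (-5/18)² - (-60)/18)² = (19 + (-5*1/18)² - (-60)/18)² = (19 + (-5/18)² - 12*(-5/18))² = (19 + 25/324 + 10/3)² = (7261/324)² = 52722121/104976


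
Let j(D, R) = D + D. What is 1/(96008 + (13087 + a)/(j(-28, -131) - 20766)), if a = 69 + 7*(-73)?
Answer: 20822/1999065931 ≈ 1.0416e-5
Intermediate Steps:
a = -442 (a = 69 - 511 = -442)
j(D, R) = 2*D
1/(96008 + (13087 + a)/(j(-28, -131) - 20766)) = 1/(96008 + (13087 - 442)/(2*(-28) - 20766)) = 1/(96008 + 12645/(-56 - 20766)) = 1/(96008 + 12645/(-20822)) = 1/(96008 + 12645*(-1/20822)) = 1/(96008 - 12645/20822) = 1/(1999065931/20822) = 20822/1999065931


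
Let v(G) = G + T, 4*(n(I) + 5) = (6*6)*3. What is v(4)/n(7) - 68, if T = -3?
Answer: -1495/22 ≈ -67.955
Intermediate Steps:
n(I) = 22 (n(I) = -5 + ((6*6)*3)/4 = -5 + (36*3)/4 = -5 + (¼)*108 = -5 + 27 = 22)
v(G) = -3 + G (v(G) = G - 3 = -3 + G)
v(4)/n(7) - 68 = (-3 + 4)/22 - 68 = (1/22)*1 - 68 = 1/22 - 68 = -1495/22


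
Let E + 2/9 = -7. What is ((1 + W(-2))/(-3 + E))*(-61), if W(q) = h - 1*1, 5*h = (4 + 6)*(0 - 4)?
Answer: -1098/23 ≈ -47.739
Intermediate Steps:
E = -65/9 (E = -2/9 - 7 = -65/9 ≈ -7.2222)
h = -8 (h = ((4 + 6)*(0 - 4))/5 = (10*(-4))/5 = (⅕)*(-40) = -8)
W(q) = -9 (W(q) = -8 - 1*1 = -8 - 1 = -9)
((1 + W(-2))/(-3 + E))*(-61) = ((1 - 9)/(-3 - 65/9))*(-61) = -8/(-92/9)*(-61) = -8*(-9/92)*(-61) = (18/23)*(-61) = -1098/23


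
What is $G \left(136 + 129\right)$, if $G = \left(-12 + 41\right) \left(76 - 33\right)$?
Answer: $330455$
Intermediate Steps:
$G = 1247$ ($G = 29 \cdot 43 = 1247$)
$G \left(136 + 129\right) = 1247 \left(136 + 129\right) = 1247 \cdot 265 = 330455$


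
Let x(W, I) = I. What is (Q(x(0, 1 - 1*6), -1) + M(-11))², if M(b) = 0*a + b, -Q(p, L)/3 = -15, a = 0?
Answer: 1156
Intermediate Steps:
Q(p, L) = 45 (Q(p, L) = -3*(-15) = 45)
M(b) = b (M(b) = 0*0 + b = 0 + b = b)
(Q(x(0, 1 - 1*6), -1) + M(-11))² = (45 - 11)² = 34² = 1156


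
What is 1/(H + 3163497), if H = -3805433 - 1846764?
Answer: -1/2488700 ≈ -4.0182e-7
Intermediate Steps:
H = -5652197
1/(H + 3163497) = 1/(-5652197 + 3163497) = 1/(-2488700) = -1/2488700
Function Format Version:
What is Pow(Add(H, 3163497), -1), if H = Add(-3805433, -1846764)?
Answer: Rational(-1, 2488700) ≈ -4.0182e-7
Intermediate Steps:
H = -5652197
Pow(Add(H, 3163497), -1) = Pow(Add(-5652197, 3163497), -1) = Pow(-2488700, -1) = Rational(-1, 2488700)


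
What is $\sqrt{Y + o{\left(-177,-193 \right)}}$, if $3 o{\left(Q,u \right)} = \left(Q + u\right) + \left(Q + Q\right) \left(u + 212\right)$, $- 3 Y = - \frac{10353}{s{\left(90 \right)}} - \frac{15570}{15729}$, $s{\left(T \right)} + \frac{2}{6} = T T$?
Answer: $\frac{5 i \sqrt{127644098044287}}{1161699} \approx 48.627 i$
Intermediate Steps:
$s{\left(T \right)} = - \frac{1}{3} + T^{2}$ ($s{\left(T \right)} = - \frac{1}{3} + T T = - \frac{1}{3} + T^{2}$)
$Y = \frac{96318049}{127399657}$ ($Y = - \frac{- \frac{10353}{- \frac{1}{3} + 90^{2}} - \frac{15570}{15729}}{3} = - \frac{- \frac{10353}{- \frac{1}{3} + 8100} - \frac{5190}{5243}}{3} = - \frac{- \frac{10353}{\frac{24299}{3}} - \frac{5190}{5243}}{3} = - \frac{\left(-10353\right) \frac{3}{24299} - \frac{5190}{5243}}{3} = - \frac{- \frac{31059}{24299} - \frac{5190}{5243}}{3} = \left(- \frac{1}{3}\right) \left(- \frac{288954147}{127399657}\right) = \frac{96318049}{127399657} \approx 0.75603$)
$o{\left(Q,u \right)} = \frac{Q}{3} + \frac{u}{3} + \frac{2 Q \left(212 + u\right)}{3}$ ($o{\left(Q,u \right)} = \frac{\left(Q + u\right) + \left(Q + Q\right) \left(u + 212\right)}{3} = \frac{\left(Q + u\right) + 2 Q \left(212 + u\right)}{3} = \frac{Q + u + 2 Q \left(212 + u\right)}{3} = \frac{Q}{3} + \frac{u}{3} + \frac{2 Q \left(212 + u\right)}{3}$)
$\sqrt{Y + o{\left(-177,-193 \right)}} = \sqrt{\frac{96318049}{127399657} + \left(\frac{1}{3} \left(-193\right) + \frac{425}{3} \left(-177\right) + \frac{2}{3} \left(-177\right) \left(-193\right)\right)} = \sqrt{\frac{96318049}{127399657} - \frac{7096}{3}} = \sqrt{- \frac{903739011925}{382198971}} = \frac{5 i \sqrt{127644098044287}}{1161699}$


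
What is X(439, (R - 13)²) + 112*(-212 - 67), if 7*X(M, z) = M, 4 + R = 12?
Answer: -218297/7 ≈ -31185.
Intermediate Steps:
R = 8 (R = -4 + 12 = 8)
X(M, z) = M/7
X(439, (R - 13)²) + 112*(-212 - 67) = (⅐)*439 + 112*(-212 - 67) = 439/7 + 112*(-279) = 439/7 - 31248 = -218297/7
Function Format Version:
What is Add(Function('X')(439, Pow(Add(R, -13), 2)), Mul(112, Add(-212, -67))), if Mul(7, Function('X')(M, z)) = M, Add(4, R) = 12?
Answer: Rational(-218297, 7) ≈ -31185.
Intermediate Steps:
R = 8 (R = Add(-4, 12) = 8)
Function('X')(M, z) = Mul(Rational(1, 7), M)
Add(Function('X')(439, Pow(Add(R, -13), 2)), Mul(112, Add(-212, -67))) = Add(Mul(Rational(1, 7), 439), Mul(112, Add(-212, -67))) = Add(Rational(439, 7), Mul(112, -279)) = Add(Rational(439, 7), -31248) = Rational(-218297, 7)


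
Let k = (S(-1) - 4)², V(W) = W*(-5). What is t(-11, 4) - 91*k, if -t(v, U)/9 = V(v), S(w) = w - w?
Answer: -1951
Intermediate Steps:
S(w) = 0
V(W) = -5*W
t(v, U) = 45*v (t(v, U) = -(-45)*v = 45*v)
k = 16 (k = (0 - 4)² = (-4)² = 16)
t(-11, 4) - 91*k = 45*(-11) - 91*16 = -495 - 1456 = -1951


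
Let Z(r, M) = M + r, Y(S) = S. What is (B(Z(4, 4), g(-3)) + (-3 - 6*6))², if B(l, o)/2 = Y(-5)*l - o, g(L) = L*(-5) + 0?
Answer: 22201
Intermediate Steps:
g(L) = -5*L (g(L) = -5*L + 0 = -5*L)
B(l, o) = -10*l - 2*o (B(l, o) = 2*(-5*l - o) = 2*(-o - 5*l) = -10*l - 2*o)
(B(Z(4, 4), g(-3)) + (-3 - 6*6))² = ((-10*(4 + 4) - (-10)*(-3)) + (-3 - 6*6))² = ((-10*8 - 2*15) + (-3 - 36))² = ((-80 - 30) - 39)² = (-110 - 39)² = (-149)² = 22201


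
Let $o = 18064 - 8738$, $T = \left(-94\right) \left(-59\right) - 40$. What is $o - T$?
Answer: $3820$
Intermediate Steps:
$T = 5506$ ($T = 5546 - 40 = 5506$)
$o = 9326$
$o - T = 9326 - 5506 = 3820$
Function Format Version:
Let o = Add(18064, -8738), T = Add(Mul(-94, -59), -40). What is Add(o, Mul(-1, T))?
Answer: 3820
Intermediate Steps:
T = 5506 (T = Add(5546, -40) = 5506)
o = 9326
Add(o, Mul(-1, T)) = Add(9326, Mul(-1, 5506)) = Add(9326, -5506) = 3820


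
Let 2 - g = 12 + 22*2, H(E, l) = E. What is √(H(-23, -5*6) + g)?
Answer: I*√77 ≈ 8.775*I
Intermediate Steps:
g = -54 (g = 2 - (12 + 22*2) = 2 - (12 + 44) = 2 - 1*56 = 2 - 56 = -54)
√(H(-23, -5*6) + g) = √(-23 - 54) = √(-77) = I*√77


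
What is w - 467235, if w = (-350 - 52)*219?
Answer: -555273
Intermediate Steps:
w = -88038 (w = -402*219 = -88038)
w - 467235 = -88038 - 467235 = -555273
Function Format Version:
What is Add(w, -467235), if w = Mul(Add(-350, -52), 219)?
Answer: -555273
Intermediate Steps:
w = -88038 (w = Mul(-402, 219) = -88038)
Add(w, -467235) = Add(-88038, -467235) = -555273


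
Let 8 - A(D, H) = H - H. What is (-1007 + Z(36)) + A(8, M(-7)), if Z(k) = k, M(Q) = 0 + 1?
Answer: -963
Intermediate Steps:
M(Q) = 1
A(D, H) = 8 (A(D, H) = 8 - (H - H) = 8 - 1*0 = 8 + 0 = 8)
(-1007 + Z(36)) + A(8, M(-7)) = (-1007 + 36) + 8 = -971 + 8 = -963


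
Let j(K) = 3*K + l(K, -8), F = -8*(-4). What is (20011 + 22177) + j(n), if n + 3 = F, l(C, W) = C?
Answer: 42304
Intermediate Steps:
F = 32
n = 29 (n = -3 + 32 = 29)
j(K) = 4*K (j(K) = 3*K + K = 4*K)
(20011 + 22177) + j(n) = (20011 + 22177) + 4*29 = 42188 + 116 = 42304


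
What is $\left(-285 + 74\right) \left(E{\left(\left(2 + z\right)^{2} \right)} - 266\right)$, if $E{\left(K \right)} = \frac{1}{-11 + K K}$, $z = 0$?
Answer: $\frac{280419}{5} \approx 56084.0$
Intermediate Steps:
$E{\left(K \right)} = \frac{1}{-11 + K^{2}}$
$\left(-285 + 74\right) \left(E{\left(\left(2 + z\right)^{2} \right)} - 266\right) = \left(-285 + 74\right) \left(\frac{1}{-11 + \left(\left(2 + 0\right)^{2}\right)^{2}} - 266\right) = - 211 \left(\frac{1}{-11 + \left(2^{2}\right)^{2}} - 266\right) = - 211 \left(\frac{1}{-11 + 4^{2}} - 266\right) = - 211 \left(\frac{1}{-11 + 16} - 266\right) = - 211 \left(\frac{1}{5} - 266\right) = \left(-211\right) \left(- \frac{1329}{5}\right) = \frac{280419}{5}$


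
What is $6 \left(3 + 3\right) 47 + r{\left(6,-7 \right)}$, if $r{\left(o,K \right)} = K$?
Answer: $1685$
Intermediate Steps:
$6 \left(3 + 3\right) 47 + r{\left(6,-7 \right)} = 6 \left(3 + 3\right) 47 - 7 = 6 \cdot 6 \cdot 47 - 7 = 36 \cdot 47 - 7 = 1692 - 7 = 1685$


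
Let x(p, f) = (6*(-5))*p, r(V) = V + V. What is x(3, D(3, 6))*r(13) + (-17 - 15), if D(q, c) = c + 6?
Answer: -2372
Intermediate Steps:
r(V) = 2*V
D(q, c) = 6 + c
x(p, f) = -30*p
x(3, D(3, 6))*r(13) + (-17 - 15) = (-30*3)*(2*13) + (-17 - 15) = -90*26 - 32 = -2340 - 32 = -2372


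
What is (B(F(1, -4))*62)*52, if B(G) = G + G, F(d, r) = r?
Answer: -25792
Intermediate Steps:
B(G) = 2*G
(B(F(1, -4))*62)*52 = ((2*(-4))*62)*52 = -8*62*52 = -496*52 = -25792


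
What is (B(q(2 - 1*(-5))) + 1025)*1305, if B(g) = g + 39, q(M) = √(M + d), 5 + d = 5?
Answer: 1388520 + 1305*√7 ≈ 1.3920e+6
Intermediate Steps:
d = 0 (d = -5 + 5 = 0)
q(M) = √M (q(M) = √(M + 0) = √M)
B(g) = 39 + g
(B(q(2 - 1*(-5))) + 1025)*1305 = ((39 + √(2 - 1*(-5))) + 1025)*1305 = ((39 + √(2 + 5)) + 1025)*1305 = ((39 + √7) + 1025)*1305 = (1064 + √7)*1305 = 1388520 + 1305*√7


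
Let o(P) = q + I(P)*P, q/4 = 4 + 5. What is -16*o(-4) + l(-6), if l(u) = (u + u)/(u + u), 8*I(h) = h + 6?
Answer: -559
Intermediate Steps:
I(h) = ¾ + h/8 (I(h) = (h + 6)/8 = (6 + h)/8 = ¾ + h/8)
q = 36 (q = 4*(4 + 5) = 4*9 = 36)
l(u) = 1 (l(u) = (2*u)/((2*u)) = (2*u)*(1/(2*u)) = 1)
o(P) = 36 + P*(¾ + P/8) (o(P) = 36 + (¾ + P/8)*P = 36 + P*(¾ + P/8))
-16*o(-4) + l(-6) = -16*(36 + (⅛)*(-4)*(6 - 4)) + 1 = -16*(36 + (⅛)*(-4)*2) + 1 = -16*(36 - 1) + 1 = -16*35 + 1 = -560 + 1 = -559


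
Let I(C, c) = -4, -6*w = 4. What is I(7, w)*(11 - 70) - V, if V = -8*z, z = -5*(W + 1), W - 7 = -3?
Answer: 36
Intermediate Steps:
w = -2/3 (w = -1/6*4 = -2/3 ≈ -0.66667)
W = 4 (W = 7 - 3 = 4)
z = -25 (z = -5*(4 + 1) = -5*5 = -25)
V = 200 (V = -8*(-25) = 200)
I(7, w)*(11 - 70) - V = -4*(11 - 70) - 1*200 = -4*(-59) - 200 = 236 - 200 = 36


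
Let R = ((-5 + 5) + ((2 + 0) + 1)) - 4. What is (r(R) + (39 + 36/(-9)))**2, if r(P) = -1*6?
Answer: 841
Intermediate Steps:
R = -1 (R = (0 + (2 + 1)) - 4 = (0 + 3) - 4 = 3 - 4 = -1)
r(P) = -6
(r(R) + (39 + 36/(-9)))**2 = (-6 + (39 + 36/(-9)))**2 = (-6 + (39 + 36*(-1/9)))**2 = (-6 + (39 - 4))**2 = (-6 + 35)**2 = 29**2 = 841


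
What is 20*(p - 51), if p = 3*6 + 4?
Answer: -580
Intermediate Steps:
p = 22 (p = 18 + 4 = 22)
20*(p - 51) = 20*(22 - 51) = 20*(-29) = -580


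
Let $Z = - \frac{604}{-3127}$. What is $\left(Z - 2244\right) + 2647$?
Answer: $\frac{1260785}{3127} \approx 403.19$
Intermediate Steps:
$Z = \frac{604}{3127}$ ($Z = \left(-604\right) \left(- \frac{1}{3127}\right) = \frac{604}{3127} \approx 0.19316$)
$\left(Z - 2244\right) + 2647 = \left(\frac{604}{3127} - 2244\right) + 2647 = - \frac{7016384}{3127} + 2647 = \frac{1260785}{3127}$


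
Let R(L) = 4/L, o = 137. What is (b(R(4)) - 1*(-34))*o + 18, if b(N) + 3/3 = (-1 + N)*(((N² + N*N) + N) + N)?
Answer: 4539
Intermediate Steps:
b(N) = -1 + (-1 + N)*(2*N + 2*N²) (b(N) = -1 + (-1 + N)*(((N² + N*N) + N) + N) = -1 + (-1 + N)*(((N² + N²) + N) + N) = -1 + (-1 + N)*((2*N² + N) + N) = -1 + (-1 + N)*((N + 2*N²) + N) = -1 + (-1 + N)*(2*N + 2*N²))
(b(R(4)) - 1*(-34))*o + 18 = ((-1 - 8/4 + 2*(4/4)³) - 1*(-34))*137 + 18 = ((-1 - 8/4 + 2*(4*(¼))³) + 34)*137 + 18 = ((-1 - 2*1 + 2*1³) + 34)*137 + 18 = ((-1 - 2 + 2*1) + 34)*137 + 18 = ((-1 - 2 + 2) + 34)*137 + 18 = (-1 + 34)*137 + 18 = 33*137 + 18 = 4521 + 18 = 4539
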